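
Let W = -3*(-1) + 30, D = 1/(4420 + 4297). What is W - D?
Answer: 287660/8717 ≈ 33.000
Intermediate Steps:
D = 1/8717 ≈ 0.00011472
W = 33 (W = 3 + 30 = 33)
W - D = 33 - 1*1/8717 = 33 - 1/8717 = 287660/8717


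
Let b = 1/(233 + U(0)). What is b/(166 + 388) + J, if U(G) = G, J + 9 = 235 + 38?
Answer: 34077649/129082 ≈ 264.00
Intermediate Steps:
J = 264 (J = -9 + (235 + 38) = -9 + 273 = 264)
b = 1/233 (b = 1/(233 + 0) = 1/233 ≈ 0.0042918)
b/(166 + 388) + J = (1/233)/(166 + 388) + 264 = (1/233)/554 + 264 = (1/554)*(1/233) + 264 = 1/129082 + 264 = 34077649/129082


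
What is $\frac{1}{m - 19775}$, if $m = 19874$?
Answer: $\frac{1}{99} \approx 0.010101$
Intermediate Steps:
$\frac{1}{m - 19775} = \frac{1}{19874 - 19775} = \frac{1}{99}$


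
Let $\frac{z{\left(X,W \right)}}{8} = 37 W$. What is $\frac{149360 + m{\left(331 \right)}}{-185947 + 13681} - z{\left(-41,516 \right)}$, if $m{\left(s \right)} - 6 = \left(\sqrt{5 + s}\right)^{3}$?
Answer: $- \frac{13155684571}{86133} - \frac{224 \sqrt{21}}{28711} \approx -1.5274 \cdot 10^{5}$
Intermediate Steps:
$m{\left(s \right)} = 6 + \left(5 + s\right)^{\frac{3}{2}}$ ($m{\left(s \right)} = 6 + \left(\sqrt{5 + s}\right)^{3} = 6 + \left(5 + s\right)^{\frac{3}{2}}$)
$z{\left(X,W \right)} = 296 W$ ($z{\left(X,W \right)} = 8 \cdot 37 W = 296 W$)
$\frac{149360 + m{\left(331 \right)}}{-185947 + 13681} - z{\left(-41,516 \right)} = \frac{149360 + \left(6 + \left(5 + 331\right)^{\frac{3}{2}}\right)}{-185947 + 13681} - 296 \cdot 516 = \frac{149360 + \left(6 + 336^{\frac{3}{2}}\right)}{-172266} - 152736 = \left(149360 + \left(6 + 1344 \sqrt{21}\right)\right) \left(- \frac{1}{172266}\right) - 152736 = \left(149366 + 1344 \sqrt{21}\right) \left(- \frac{1}{172266}\right) - 152736 = \left(- \frac{74683}{86133} - \frac{224 \sqrt{21}}{28711}\right) - 152736 = - \frac{13155684571}{86133} - \frac{224 \sqrt{21}}{28711}$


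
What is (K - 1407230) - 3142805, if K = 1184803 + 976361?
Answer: -2388871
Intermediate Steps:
K = 2161164
(K - 1407230) - 3142805 = (2161164 - 1407230) - 3142805 = 753934 - 3142805 = -2388871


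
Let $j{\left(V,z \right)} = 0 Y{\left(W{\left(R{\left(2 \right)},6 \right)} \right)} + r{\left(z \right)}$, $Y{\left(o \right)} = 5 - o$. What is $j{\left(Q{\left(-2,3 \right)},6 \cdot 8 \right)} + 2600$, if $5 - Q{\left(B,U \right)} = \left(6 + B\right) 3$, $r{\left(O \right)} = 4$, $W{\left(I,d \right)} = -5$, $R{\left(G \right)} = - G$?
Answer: $2604$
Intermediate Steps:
$Q{\left(B,U \right)} = -13 - 3 B$ ($Q{\left(B,U \right)} = 5 - \left(6 + B\right) 3 = 5 - \left(18 + 3 B\right) = -13 - 3 B$)
$j{\left(V,z \right)} = 4$ ($j{\left(V,z \right)} = 0 \left(5 - -5\right) + 4 = 0 \left(5 + 5\right) + 4 = 0 \cdot 10 + 4 = 0 + 4 = 4$)
$j{\left(Q{\left(-2,3 \right)},6 \cdot 8 \right)} + 2600 = 4 + 2600 = 2604$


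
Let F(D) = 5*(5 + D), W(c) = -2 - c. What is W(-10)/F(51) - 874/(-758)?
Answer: 15674/13265 ≈ 1.1816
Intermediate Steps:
F(D) = 25 + 5*D
W(-10)/F(51) - 874/(-758) = (-2 - 1*(-10))/(25 + 5*51) - 874/(-758) = (-2 + 10)/(25 + 255) - 874*(-1/758) = 8/280 + 437/379 = 8*(1/280) + 437/379 = 1/35 + 437/379 = 15674/13265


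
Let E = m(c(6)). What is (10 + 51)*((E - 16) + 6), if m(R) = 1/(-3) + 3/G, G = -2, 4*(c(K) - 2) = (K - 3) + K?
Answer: -4331/6 ≈ -721.83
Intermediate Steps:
c(K) = 5/4 + K/2 (c(K) = 2 + ((K - 3) + K)/4 = 2 + ((-3 + K) + K)/4 = 2 + (-3 + 2*K)/4 = 2 + (-¾ + K/2) = 5/4 + K/2)
m(R) = -11/6 (m(R) = 1/(-3) + 3/(-2) = 1*(-⅓) + 3*(-½) = -⅓ - 3/2 = -11/6)
E = -11/6 ≈ -1.8333
(10 + 51)*((E - 16) + 6) = (10 + 51)*((-11/6 - 16) + 6) = 61*(-107/6 + 6) = 61*(-71/6) = -4331/6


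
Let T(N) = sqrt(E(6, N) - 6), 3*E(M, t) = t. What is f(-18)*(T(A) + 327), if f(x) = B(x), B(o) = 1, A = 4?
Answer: 327 + I*sqrt(42)/3 ≈ 327.0 + 2.1602*I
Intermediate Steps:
E(M, t) = t/3
T(N) = sqrt(-6 + N/3) (T(N) = sqrt(N/3 - 6) = sqrt(-6 + N/3))
f(x) = 1
f(-18)*(T(A) + 327) = 1*(sqrt(-54 + 3*4)/3 + 327) = 1*(sqrt(-54 + 12)/3 + 327) = 1*(sqrt(-42)/3 + 327) = 1*((I*sqrt(42))/3 + 327) = 1*(I*sqrt(42)/3 + 327) = 1*(327 + I*sqrt(42)/3) = 327 + I*sqrt(42)/3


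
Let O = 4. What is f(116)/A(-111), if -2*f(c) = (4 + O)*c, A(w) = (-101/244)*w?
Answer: -113216/11211 ≈ -10.099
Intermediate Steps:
A(w) = -101*w/244 (A(w) = (-101*1/244)*w = -101*w/244)
f(c) = -4*c (f(c) = -(4 + 4)*c/2 = -4*c)
f(116)/A(-111) = (-4*116)/((-101/244*(-111))) = -464/11211/244 = -464*244/11211 = -113216/11211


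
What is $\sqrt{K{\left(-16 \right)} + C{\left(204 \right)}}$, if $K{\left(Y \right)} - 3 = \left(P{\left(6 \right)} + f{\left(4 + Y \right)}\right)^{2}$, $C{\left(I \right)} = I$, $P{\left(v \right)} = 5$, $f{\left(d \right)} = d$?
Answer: $16$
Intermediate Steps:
$K{\left(Y \right)} = 3 + \left(9 + Y\right)^{2}$ ($K{\left(Y \right)} = 3 + \left(5 + \left(4 + Y\right)\right)^{2} = 3 + \left(9 + Y\right)^{2}$)
$\sqrt{K{\left(-16 \right)} + C{\left(204 \right)}} = \sqrt{\left(3 + \left(9 - 16\right)^{2}\right) + 204} = \sqrt{\left(3 + \left(-7\right)^{2}\right) + 204} = \sqrt{\left(3 + 49\right) + 204} = \sqrt{52 + 204} = \sqrt{256} = 16$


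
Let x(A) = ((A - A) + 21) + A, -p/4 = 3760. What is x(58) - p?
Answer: 15119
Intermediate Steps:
p = -15040 (p = -4*3760 = -15040)
x(A) = 21 + A (x(A) = (0 + 21) + A = 21 + A)
x(58) - p = (21 + 58) - 1*(-15040) = 79 + 15040 = 15119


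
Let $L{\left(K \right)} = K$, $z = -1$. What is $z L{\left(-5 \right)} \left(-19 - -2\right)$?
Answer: $-85$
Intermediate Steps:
$z L{\left(-5 \right)} \left(-19 - -2\right) = \left(-1\right) \left(-5\right) \left(-19 - -2\right) = 5 \left(-19 + 2\right) = 5 \left(-17\right) = -85$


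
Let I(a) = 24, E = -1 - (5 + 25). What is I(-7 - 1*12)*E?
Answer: -744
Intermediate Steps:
E = -31 (E = -1 - 1*30 = -1 - 30 = -31)
I(-7 - 1*12)*E = 24*(-31) = -744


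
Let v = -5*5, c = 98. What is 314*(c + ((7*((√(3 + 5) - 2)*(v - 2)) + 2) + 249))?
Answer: 228278 - 118692*√2 ≈ 60422.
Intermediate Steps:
v = -25
314*(c + ((7*((√(3 + 5) - 2)*(v - 2)) + 2) + 249)) = 314*(98 + ((7*((√(3 + 5) - 2)*(-25 - 2)) + 2) + 249)) = 314*(98 + ((7*((√8 - 2)*(-27)) + 2) + 249)) = 314*(98 + ((7*((2*√2 - 2)*(-27)) + 2) + 249)) = 314*(98 + ((7*((-2 + 2*√2)*(-27)) + 2) + 249)) = 314*(98 + ((7*(54 - 54*√2) + 2) + 249)) = 314*(98 + (((378 - 378*√2) + 2) + 249)) = 314*(98 + ((380 - 378*√2) + 249)) = 314*(98 + (629 - 378*√2)) = 314*(727 - 378*√2) = 228278 - 118692*√2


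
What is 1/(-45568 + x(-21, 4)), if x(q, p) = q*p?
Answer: -1/45652 ≈ -2.1905e-5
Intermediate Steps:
x(q, p) = p*q
1/(-45568 + x(-21, 4)) = 1/(-45568 + 4*(-21)) = 1/(-45568 - 84) = 1/(-45652) = -1/45652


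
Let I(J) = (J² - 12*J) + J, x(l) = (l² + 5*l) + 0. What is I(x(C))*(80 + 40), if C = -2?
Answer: 12240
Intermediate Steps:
x(l) = l² + 5*l
I(J) = J² - 11*J
I(x(C))*(80 + 40) = ((-2*(5 - 2))*(-11 - 2*(5 - 2)))*(80 + 40) = ((-2*3)*(-11 - 2*3))*120 = -6*(-11 - 6)*120 = -6*(-17)*120 = 102*120 = 12240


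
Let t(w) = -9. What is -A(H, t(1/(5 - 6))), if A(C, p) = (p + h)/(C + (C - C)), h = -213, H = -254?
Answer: -111/127 ≈ -0.87402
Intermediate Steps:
A(C, p) = (-213 + p)/C (A(C, p) = (p - 213)/(C + (C - C)) = (-213 + p)/(C + 0) = (-213 + p)/C)
-A(H, t(1/(5 - 6))) = -(-213 - 9)/(-254) = -(-1)*(-222)/254 = -1*111/127 = -111/127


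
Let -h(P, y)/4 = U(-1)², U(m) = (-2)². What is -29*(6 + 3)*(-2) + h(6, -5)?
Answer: 458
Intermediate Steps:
U(m) = 4
h(P, y) = -64 (h(P, y) = -4*4² = -4*16 = -64)
-29*(6 + 3)*(-2) + h(6, -5) = -29*(6 + 3)*(-2) - 64 = -261*(-2) - 64 = -29*(-18) - 64 = 522 - 64 = 458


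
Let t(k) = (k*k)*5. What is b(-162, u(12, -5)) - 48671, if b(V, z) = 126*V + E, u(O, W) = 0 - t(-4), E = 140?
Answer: -68943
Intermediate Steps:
t(k) = 5*k² (t(k) = k²*5 = 5*k²)
u(O, W) = -80 (u(O, W) = 0 - 5*(-4)² = 0 - 5*16 = 0 - 1*80 = 0 - 80 = -80)
b(V, z) = 140 + 126*V (b(V, z) = 126*V + 140 = 140 + 126*V)
b(-162, u(12, -5)) - 48671 = (140 + 126*(-162)) - 48671 = (140 - 20412) - 48671 = -20272 - 48671 = -68943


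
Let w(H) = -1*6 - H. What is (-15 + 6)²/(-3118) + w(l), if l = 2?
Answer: -25025/3118 ≈ -8.0260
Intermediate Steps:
w(H) = -6 - H
(-15 + 6)²/(-3118) + w(l) = (-15 + 6)²/(-3118) + (-6 - 1*2) = (-9)²*(-1/3118) + (-6 - 2) = 81*(-1/3118) - 8 = -81/3118 - 8 = -25025/3118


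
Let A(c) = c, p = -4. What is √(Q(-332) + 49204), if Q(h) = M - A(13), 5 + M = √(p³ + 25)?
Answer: √(49186 + I*√39) ≈ 221.78 + 0.014*I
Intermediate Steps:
M = -5 + I*√39 (M = -5 + √((-4)³ + 25) = -5 + √(-64 + 25) = -5 + √(-39) = -5 + I*√39 ≈ -5.0 + 6.245*I)
Q(h) = -18 + I*√39 (Q(h) = (-5 + I*√39) - 1*13 = (-5 + I*√39) - 13 = -18 + I*√39)
√(Q(-332) + 49204) = √((-18 + I*√39) + 49204) = √(49186 + I*√39)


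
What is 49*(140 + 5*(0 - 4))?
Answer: 5880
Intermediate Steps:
49*(140 + 5*(0 - 4)) = 49*(140 + 5*(-4)) = 49*(140 - 20) = 49*120 = 5880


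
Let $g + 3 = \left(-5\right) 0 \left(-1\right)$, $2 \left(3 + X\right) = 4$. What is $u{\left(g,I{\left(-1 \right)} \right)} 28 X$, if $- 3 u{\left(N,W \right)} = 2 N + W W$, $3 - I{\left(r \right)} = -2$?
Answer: $\frac{532}{3} \approx 177.33$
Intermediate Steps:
$X = -1$ ($X = -3 + \frac{1}{2} \cdot 4 = -3 + 2 = -1$)
$I{\left(r \right)} = 5$ ($I{\left(r \right)} = 3 - -2 = 3 + 2 = 5$)
$g = -3$ ($g = -3 + \left(-5\right) 0 \left(-1\right) = -3 + 0 \left(-1\right) = -3 + 0 = -3$)
$u{\left(N,W \right)} = - \frac{2 N}{3} - \frac{W^{2}}{3}$ ($u{\left(N,W \right)} = - \frac{2 N + W W}{3} = - \frac{2 N + W^{2}}{3} = - \frac{W^{2} + 2 N}{3} = - \frac{2 N}{3} - \frac{W^{2}}{3}$)
$u{\left(g,I{\left(-1 \right)} \right)} 28 X = \left(\left(- \frac{2}{3}\right) \left(-3\right) - \frac{5^{2}}{3}\right) 28 \left(-1\right) = \left(2 - \frac{25}{3}\right) 28 \left(-1\right) = \left(- \frac{19}{3}\right) 28 \left(-1\right) = \left(- \frac{532}{3}\right) \left(-1\right) = \frac{532}{3}$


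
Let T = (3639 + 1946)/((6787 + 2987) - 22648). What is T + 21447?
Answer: 276103093/12874 ≈ 21447.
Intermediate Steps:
T = -5585/12874 (T = 5585/(9774 - 22648) = 5585/(-12874) = 5585*(-1/12874) = -5585/12874 ≈ -0.43382)
T + 21447 = -5585/12874 + 21447 = 276103093/12874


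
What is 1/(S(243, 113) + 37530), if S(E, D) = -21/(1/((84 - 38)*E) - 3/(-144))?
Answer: 1871/68340726 ≈ 2.7378e-5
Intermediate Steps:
S(E, D) = -21/(1/48 + 1/(46*E)) (S(E, D) = -21/(1/(46*E) - 3*(-1/144)) = -21/(1/(46*E) + 1/48) = -21/(1/48 + 1/(46*E)))
1/(S(243, 113) + 37530) = 1/(-23184*243/(24 + 23*243) + 37530) = 1/(-23184*243/(24 + 5589) + 37530) = 1/(-23184*243/5613 + 37530) = 1/(-23184*243*1/5613 + 37530) = 1/(-1877904/1871 + 37530) = 1/(68340726/1871) = 1871/68340726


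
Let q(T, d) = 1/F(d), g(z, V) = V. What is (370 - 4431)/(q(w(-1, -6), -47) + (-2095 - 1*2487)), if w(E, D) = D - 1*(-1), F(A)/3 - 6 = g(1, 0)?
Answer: 73098/82475 ≈ 0.88630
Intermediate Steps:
F(A) = 18 (F(A) = 18 + 3*0 = 18 + 0 = 18)
w(E, D) = 1 + D (w(E, D) = D + 1 = 1 + D)
q(T, d) = 1/18
(370 - 4431)/(q(w(-1, -6), -47) + (-2095 - 1*2487)) = (370 - 4431)/(1/18 + (-2095 - 1*2487)) = -4061/(1/18 + (-2095 - 2487)) = -4061/(1/18 - 4582) = -4061/(-82475/18) = -4061*(-18/82475) = 73098/82475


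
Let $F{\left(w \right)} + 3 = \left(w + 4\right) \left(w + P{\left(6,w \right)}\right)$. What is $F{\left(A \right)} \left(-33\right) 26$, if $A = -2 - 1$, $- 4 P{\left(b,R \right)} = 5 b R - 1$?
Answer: $- \frac{28743}{2} \approx -14372.0$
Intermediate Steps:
$P{\left(b,R \right)} = \frac{1}{4} - \frac{5 R b}{4}$ ($P{\left(b,R \right)} = - \frac{5 b R - 1}{4} = - \frac{5 R b - 1}{4} = - \frac{-1 + 5 R b}{4} = \frac{1}{4} - \frac{5 R b}{4}$)
$A = -3$
$F{\left(w \right)} = -3 + \left(4 + w\right) \left(\frac{1}{4} - \frac{13 w}{2}\right)$ ($F{\left(w \right)} = -3 + \left(w + 4\right) \left(w - \left(- \frac{1}{4} + \frac{5}{4} w 6\right)\right) = -3 + \left(4 + w\right) \left(w - \left(- \frac{1}{4} + \frac{15 w}{2}\right)\right) = -3 + \left(4 + w\right) \left(\frac{1}{4} - \frac{13 w}{2}\right)$)
$F{\left(A \right)} \left(-33\right) 26 = \left(-2 - - \frac{309}{4} - \frac{13 \left(-3\right)^{2}}{2}\right) \left(-33\right) 26 = \left(-2 + \frac{309}{4} - \frac{117}{2}\right) \left(-33\right) 26 = \frac{67}{4} \left(-33\right) 26 = \left(- \frac{2211}{4}\right) 26 = - \frac{28743}{2}$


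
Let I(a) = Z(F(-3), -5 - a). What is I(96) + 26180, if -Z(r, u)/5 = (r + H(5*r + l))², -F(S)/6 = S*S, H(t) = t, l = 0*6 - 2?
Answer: -505200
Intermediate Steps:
l = -2 (l = 0 - 2 = -2)
F(S) = -6*S² (F(S) = -6*S*S = -6*S²)
Z(r, u) = -5*(-2 + 6*r)² (Z(r, u) = -5*(r + (5*r - 2))² = -5*(r + (-2 + 5*r))² = -5*(-2 + 6*r)²)
I(a) = -531380 (I(a) = -20*(-1 + 3*(-6*(-3)²))² = -20*(-1 + 3*(-6*9))² = -20*(-1 + 3*(-54))² = -20*(-1 - 162)² = -20*(-163)² = -20*26569 = -531380)
I(96) + 26180 = -531380 + 26180 = -505200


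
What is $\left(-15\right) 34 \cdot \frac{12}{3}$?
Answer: $-2040$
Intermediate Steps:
$\left(-15\right) 34 \cdot \frac{12}{3} = - 510 \cdot 12 \cdot \frac{1}{3} = \left(-510\right) 4 = -2040$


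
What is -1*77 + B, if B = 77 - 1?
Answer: -1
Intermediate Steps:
B = 76
-1*77 + B = -1*77 + 76 = -77 + 76 = -1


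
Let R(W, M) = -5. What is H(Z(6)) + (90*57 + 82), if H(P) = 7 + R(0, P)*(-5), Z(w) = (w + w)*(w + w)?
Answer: 5244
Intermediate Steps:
Z(w) = 4*w**2 (Z(w) = (2*w)*(2*w) = 4*w**2)
H(P) = 32 (H(P) = 7 - 5*(-5) = 7 + 25 = 32)
H(Z(6)) + (90*57 + 82) = 32 + (90*57 + 82) = 32 + (5130 + 82) = 32 + 5212 = 5244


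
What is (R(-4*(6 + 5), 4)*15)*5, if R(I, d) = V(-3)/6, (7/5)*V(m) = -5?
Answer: -625/14 ≈ -44.643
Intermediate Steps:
V(m) = -25/7 (V(m) = (5/7)*(-5) = -25/7)
R(I, d) = -25/42 (R(I, d) = -25/7/6 = -25/7*⅙ = -25/42)
(R(-4*(6 + 5), 4)*15)*5 = -25/42*15*5 = -125/14*5 = -625/14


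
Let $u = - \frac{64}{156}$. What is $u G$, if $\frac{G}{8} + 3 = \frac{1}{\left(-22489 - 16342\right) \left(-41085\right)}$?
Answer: $\frac{612622707712}{62219493765} \approx 9.8462$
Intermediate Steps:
$G = - \frac{38288919232}{1595371635}$ ($G = -24 + 8 \frac{1}{\left(-22489 - 16342\right) \left(-41085\right)} = -24 + 8 \frac{1}{-38831} \left(- \frac{1}{41085}\right) = -24 + 8 \left(\left(- \frac{1}{38831}\right) \left(- \frac{1}{41085}\right)\right) = -24 + 8 \cdot \frac{1}{1595371635} = -24 + \frac{8}{1595371635} = - \frac{38288919232}{1595371635} \approx -24.0$)
$u = - \frac{16}{39}$ ($u = \left(-64\right) \frac{1}{156} = - \frac{16}{39} \approx -0.41026$)
$u G = \left(- \frac{16}{39}\right) \left(- \frac{38288919232}{1595371635}\right) = \frac{612622707712}{62219493765}$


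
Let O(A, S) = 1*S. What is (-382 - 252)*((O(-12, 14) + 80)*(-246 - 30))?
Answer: 16448496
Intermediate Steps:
O(A, S) = S
(-382 - 252)*((O(-12, 14) + 80)*(-246 - 30)) = (-382 - 252)*((14 + 80)*(-246 - 30)) = -59596*(-276) = -634*(-25944) = 16448496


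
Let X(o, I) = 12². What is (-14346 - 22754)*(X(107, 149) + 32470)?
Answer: -1209979400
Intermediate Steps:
X(o, I) = 144
(-14346 - 22754)*(X(107, 149) + 32470) = (-14346 - 22754)*(144 + 32470) = -37100*32614 = -1209979400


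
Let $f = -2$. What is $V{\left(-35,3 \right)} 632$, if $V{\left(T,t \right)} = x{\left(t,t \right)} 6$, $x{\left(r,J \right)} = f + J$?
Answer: $3792$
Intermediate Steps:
$x{\left(r,J \right)} = -2 + J$
$V{\left(T,t \right)} = -12 + 6 t$ ($V{\left(T,t \right)} = \left(-2 + t\right) 6 = -12 + 6 t$)
$V{\left(-35,3 \right)} 632 = \left(-12 + 6 \cdot 3\right) 632 = \left(-12 + 18\right) 632 = 6 \cdot 632 = 3792$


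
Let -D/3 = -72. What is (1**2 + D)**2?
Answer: 47089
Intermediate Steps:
D = 216 (D = -3*(-72) = 216)
(1**2 + D)**2 = (1**2 + 216)**2 = (1 + 216)**2 = 217**2 = 47089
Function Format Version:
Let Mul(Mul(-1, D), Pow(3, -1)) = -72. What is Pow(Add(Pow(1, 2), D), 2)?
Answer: 47089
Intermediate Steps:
D = 216 (D = Mul(-3, -72) = 216)
Pow(Add(Pow(1, 2), D), 2) = Pow(Add(Pow(1, 2), 216), 2) = Pow(Add(1, 216), 2) = Pow(217, 2) = 47089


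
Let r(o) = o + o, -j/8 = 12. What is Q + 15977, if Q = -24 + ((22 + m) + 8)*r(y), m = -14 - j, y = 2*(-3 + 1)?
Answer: 15057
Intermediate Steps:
j = -96 (j = -8*12 = -96)
y = -4 (y = 2*(-2) = -4)
r(o) = 2*o
m = 82 (m = -14 - 1*(-96) = -14 + 96 = 82)
Q = -920 (Q = -24 + ((22 + 82) + 8)*(2*(-4)) = -24 + (104 + 8)*(-8) = -24 + 112*(-8) = -24 - 896 = -920)
Q + 15977 = -920 + 15977 = 15057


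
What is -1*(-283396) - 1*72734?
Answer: 210662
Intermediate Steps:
-1*(-283396) - 1*72734 = 283396 - 72734 = 210662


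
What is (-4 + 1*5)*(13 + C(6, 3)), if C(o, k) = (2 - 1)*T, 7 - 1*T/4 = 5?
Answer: 21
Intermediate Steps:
T = 8 (T = 28 - 4*5 = 28 - 20 = 8)
C(o, k) = 8 (C(o, k) = (2 - 1)*8 = 1*8 = 8)
(-4 + 1*5)*(13 + C(6, 3)) = (-4 + 1*5)*(13 + 8) = (-4 + 5)*21 = 1*21 = 21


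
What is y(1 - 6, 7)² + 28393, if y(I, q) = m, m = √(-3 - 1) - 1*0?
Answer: 28389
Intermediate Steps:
m = 2*I (m = √(-4) + 0 = 2*I + 0 = 2*I ≈ 2.0*I)
y(I, q) = 2*I
y(1 - 6, 7)² + 28393 = (2*I)² + 28393 = -4 + 28393 = 28389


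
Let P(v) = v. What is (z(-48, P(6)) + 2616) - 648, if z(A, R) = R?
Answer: 1974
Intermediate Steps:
(z(-48, P(6)) + 2616) - 648 = (6 + 2616) - 648 = 2622 - 648 = 1974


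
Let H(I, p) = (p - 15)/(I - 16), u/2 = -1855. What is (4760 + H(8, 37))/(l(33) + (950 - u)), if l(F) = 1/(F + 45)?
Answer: 742131/726962 ≈ 1.0209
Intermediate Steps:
u = -3710 (u = 2*(-1855) = -3710)
H(I, p) = (-15 + p)/(-16 + I)
l(F) = 1/(45 + F)
(4760 + H(8, 37))/(l(33) + (950 - u)) = (4760 + (-15 + 37)/(-16 + 8))/(1/(45 + 33) + (950 - 1*(-3710))) = (4760 + 22/(-8))/(1/78 + (950 + 3710)) = (4760 - 1/8*22)/(1/78 + 4660) = (4760 - 11/4)/(363481/78) = (19029/4)*(78/363481) = 742131/726962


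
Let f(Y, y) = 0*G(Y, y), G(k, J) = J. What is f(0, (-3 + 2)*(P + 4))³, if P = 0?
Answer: 0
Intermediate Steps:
f(Y, y) = 0 (f(Y, y) = 0*y = 0)
f(0, (-3 + 2)*(P + 4))³ = 0³ = 0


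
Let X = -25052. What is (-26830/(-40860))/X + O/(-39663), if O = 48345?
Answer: -61096544749/50123490456 ≈ -1.2189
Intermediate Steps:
(-26830/(-40860))/X + O/(-39663) = -26830/(-40860)/(-25052) + 48345/(-39663) = -26830*(-1/40860)*(-1/25052) + 48345*(-1/39663) = (2683/4086)*(-1/25052) - 16115/13221 = -2683/102362472 - 16115/13221 = -61096544749/50123490456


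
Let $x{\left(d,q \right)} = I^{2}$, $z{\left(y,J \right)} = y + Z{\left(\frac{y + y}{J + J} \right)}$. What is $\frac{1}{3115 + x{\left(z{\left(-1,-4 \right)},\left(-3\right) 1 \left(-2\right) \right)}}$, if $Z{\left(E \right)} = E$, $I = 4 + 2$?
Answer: $\frac{1}{3151} \approx 0.00031736$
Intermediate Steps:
$I = 6$
$z{\left(y,J \right)} = y + \frac{y}{J}$ ($z{\left(y,J \right)} = y + \frac{y + y}{J + J} = y + \frac{2 y}{2 J} = y + 2 y \frac{1}{2 J} = y + \frac{y}{J}$)
$x{\left(d,q \right)} = 36$ ($x{\left(d,q \right)} = 6^{2} = 36$)
$\frac{1}{3115 + x{\left(z{\left(-1,-4 \right)},\left(-3\right) 1 \left(-2\right) \right)}} = \frac{1}{3115 + 36} = \frac{1}{3151}$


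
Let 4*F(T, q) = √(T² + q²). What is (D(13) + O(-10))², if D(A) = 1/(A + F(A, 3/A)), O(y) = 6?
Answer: 1697291519756/45882925209 - 67745288*√28570/45882925209 ≈ 36.742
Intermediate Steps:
F(T, q) = √(T² + q²)/4
D(A) = 1/(A + √(A² + 9/A²)/4) (D(A) = 1/(A + √(A² + (3/A)²)/4) = 1/(A + √(A² + 9/A²)/4))
(D(13) + O(-10))² = (4/(√((9 + 13⁴)/13²) + 4*13) + 6)² = (4/(√((9 + 28561)/169) + 52) + 6)² = (4/(√((1/169)*28570) + 52) + 6)² = (4/(√(28570/169) + 52) + 6)² = (4/(√28570/13 + 52) + 6)² = (4/(52 + √28570/13) + 6)² = (6 + 4/(52 + √28570/13))²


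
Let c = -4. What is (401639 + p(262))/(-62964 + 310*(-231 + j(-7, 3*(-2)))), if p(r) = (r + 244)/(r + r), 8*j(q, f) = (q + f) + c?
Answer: -210459342/70861961 ≈ -2.9700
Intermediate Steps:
j(q, f) = -½ + f/8 + q/8 (j(q, f) = ((q + f) - 4)/8 = ((f + q) - 4)/8 = (-4 + f + q)/8 = -½ + f/8 + q/8)
p(r) = (244 + r)/(2*r) (p(r) = (244 + r)/((2*r)) = (244 + r)*(1/(2*r)) = (244 + r)/(2*r))
(401639 + p(262))/(-62964 + 310*(-231 + j(-7, 3*(-2)))) = (401639 + (½)*(244 + 262)/262)/(-62964 + 310*(-231 + (-½ + (3*(-2))/8 + (⅛)*(-7)))) = (401639 + (½)*(1/262)*506)/(-62964 + 310*(-231 + (-½ + (⅛)*(-6) - 7/8))) = (401639 + 253/262)/(-62964 + 310*(-231 + (-½ - ¾ - 7/8))) = 105229671/(262*(-62964 + 310*(-231 - 17/8))) = 105229671/(262*(-62964 + 310*(-1865/8))) = 105229671/(262*(-62964 - 289075/4)) = 105229671/(262*(-540931/4)) = (105229671/262)*(-4/540931) = -210459342/70861961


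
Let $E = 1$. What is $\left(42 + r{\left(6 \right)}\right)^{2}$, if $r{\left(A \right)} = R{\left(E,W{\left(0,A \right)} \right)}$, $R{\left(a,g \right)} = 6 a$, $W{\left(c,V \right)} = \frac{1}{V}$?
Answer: $2304$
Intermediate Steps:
$r{\left(A \right)} = 6$ ($r{\left(A \right)} = 6 \cdot 1 = 6$)
$\left(42 + r{\left(6 \right)}\right)^{2} = \left(42 + 6\right)^{2} = 48^{2} = 2304$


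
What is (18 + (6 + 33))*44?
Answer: 2508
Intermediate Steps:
(18 + (6 + 33))*44 = (18 + 39)*44 = 57*44 = 2508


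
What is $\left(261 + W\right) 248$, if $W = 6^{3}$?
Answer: $118296$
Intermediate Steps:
$W = 216$
$\left(261 + W\right) 248 = \left(261 + 216\right) 248 = 477 \cdot 248 = 118296$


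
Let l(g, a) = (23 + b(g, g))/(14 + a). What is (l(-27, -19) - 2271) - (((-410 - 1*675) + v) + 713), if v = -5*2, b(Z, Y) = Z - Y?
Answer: -9468/5 ≈ -1893.6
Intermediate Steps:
l(g, a) = 23/(14 + a) (l(g, a) = (23 + (g - g))/(14 + a) = (23 + 0)/(14 + a) = 23/(14 + a))
v = -10
(l(-27, -19) - 2271) - (((-410 - 1*675) + v) + 713) = (23/(14 - 19) - 2271) - (((-410 - 1*675) - 10) + 713) = (23/(-5) - 2271) - (((-410 - 675) - 10) + 713) = (23*(-⅕) - 2271) - ((-1085 - 10) + 713) = (-23/5 - 2271) - (-1095 + 713) = -11378/5 - 1*(-382) = -11378/5 + 382 = -9468/5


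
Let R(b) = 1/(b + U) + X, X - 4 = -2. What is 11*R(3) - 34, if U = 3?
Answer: -61/6 ≈ -10.167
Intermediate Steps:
X = 2 (X = 4 - 2 = 2)
R(b) = 2 + 1/(3 + b) (R(b) = 1/(b + 3) + 2 = 1/(3 + b) + 2 = 2 + 1/(3 + b))
11*R(3) - 34 = 11*((7 + 2*3)/(3 + 3)) - 34 = 11*((7 + 6)/6) - 34 = 11*((⅙)*13) - 34 = 11*(13/6) - 34 = 143/6 - 34 = -61/6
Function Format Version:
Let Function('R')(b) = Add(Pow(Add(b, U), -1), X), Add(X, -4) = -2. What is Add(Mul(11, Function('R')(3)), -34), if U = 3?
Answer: Rational(-61, 6) ≈ -10.167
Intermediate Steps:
X = 2 (X = Add(4, -2) = 2)
Function('R')(b) = Add(2, Pow(Add(3, b), -1)) (Function('R')(b) = Add(Pow(Add(b, 3), -1), 2) = Add(Pow(Add(3, b), -1), 2) = Add(2, Pow(Add(3, b), -1)))
Add(Mul(11, Function('R')(3)), -34) = Add(Mul(11, Mul(Pow(Add(3, 3), -1), Add(7, Mul(2, 3)))), -34) = Add(Mul(11, Mul(Pow(6, -1), Add(7, 6))), -34) = Add(Mul(11, Mul(Rational(1, 6), 13)), -34) = Add(Mul(11, Rational(13, 6)), -34) = Add(Rational(143, 6), -34) = Rational(-61, 6)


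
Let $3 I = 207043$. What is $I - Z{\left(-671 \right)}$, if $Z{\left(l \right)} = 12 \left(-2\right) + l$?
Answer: $\frac{209128}{3} \approx 69709.0$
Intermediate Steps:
$I = \frac{207043}{3}$ ($I = \frac{1}{3} \cdot 207043 = \frac{207043}{3} \approx 69014.0$)
$Z{\left(l \right)} = -24 + l$
$I - Z{\left(-671 \right)} = \frac{207043}{3} - \left(-24 - 671\right) = \frac{207043}{3} - -695 = \frac{207043}{3} + 695 = \frac{209128}{3}$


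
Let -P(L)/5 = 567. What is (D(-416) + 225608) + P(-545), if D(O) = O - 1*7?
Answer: 222350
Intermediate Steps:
P(L) = -2835 (P(L) = -5*567 = -2835)
D(O) = -7 + O (D(O) = O - 7 = -7 + O)
(D(-416) + 225608) + P(-545) = ((-7 - 416) + 225608) - 2835 = (-423 + 225608) - 2835 = 225185 - 2835 = 222350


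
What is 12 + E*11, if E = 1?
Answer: 23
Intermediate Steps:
12 + E*11 = 12 + 1*11 = 12 + 11 = 23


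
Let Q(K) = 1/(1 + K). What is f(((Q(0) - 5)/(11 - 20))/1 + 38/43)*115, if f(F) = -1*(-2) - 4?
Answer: -230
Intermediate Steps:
f(F) = -2 (f(F) = 2 - 4 = -2)
f(((Q(0) - 5)/(11 - 20))/1 + 38/43)*115 = -2*115 = -230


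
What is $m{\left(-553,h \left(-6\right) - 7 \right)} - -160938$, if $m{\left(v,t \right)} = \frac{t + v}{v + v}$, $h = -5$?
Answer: $\frac{88998979}{553} \approx 1.6094 \cdot 10^{5}$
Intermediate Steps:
$m{\left(v,t \right)} = \frac{t + v}{2 v}$
$m{\left(-553,h \left(-6\right) - 7 \right)} - -160938 = \frac{\left(\left(-5\right) \left(-6\right) - 7\right) - 553}{2 \left(-553\right)} - -160938 = \frac{1}{2} \left(- \frac{1}{553}\right) \left(\left(30 - 7\right) - 553\right) + 160938 = \frac{1}{2} \left(- \frac{1}{553}\right) \left(23 - 553\right) + 160938 = \frac{1}{2} \left(- \frac{1}{553}\right) \left(-530\right) + 160938 = \frac{265}{553} + 160938 = \frac{88998979}{553}$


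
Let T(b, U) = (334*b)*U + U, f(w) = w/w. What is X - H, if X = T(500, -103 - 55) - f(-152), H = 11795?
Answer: -26397954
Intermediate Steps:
f(w) = 1
T(b, U) = U + 334*U*b (T(b, U) = 334*U*b + U = U + 334*U*b)
X = -26386159 (X = (-103 - 55)*(1 + 334*500) - 1*1 = -158*(1 + 167000) - 1 = -158*167001 - 1 = -26386158 - 1 = -26386159)
X - H = -26386159 - 1*11795 = -26386159 - 11795 = -26397954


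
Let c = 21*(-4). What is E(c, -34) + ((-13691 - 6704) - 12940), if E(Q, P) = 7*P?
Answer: -33573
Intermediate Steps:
c = -84
E(c, -34) + ((-13691 - 6704) - 12940) = 7*(-34) + ((-13691 - 6704) - 12940) = -238 + (-20395 - 12940) = -238 - 33335 = -33573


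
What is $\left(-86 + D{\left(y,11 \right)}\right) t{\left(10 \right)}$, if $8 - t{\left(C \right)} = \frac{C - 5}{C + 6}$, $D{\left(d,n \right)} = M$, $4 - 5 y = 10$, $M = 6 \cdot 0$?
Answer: $- \frac{5289}{8} \approx -661.13$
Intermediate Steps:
$M = 0$
$y = - \frac{6}{5}$ ($y = \frac{4}{5} - 2 = - \frac{6}{5} \approx -1.2$)
$D{\left(d,n \right)} = 0$
$t{\left(C \right)} = 8 - \frac{-5 + C}{6 + C}$ ($t{\left(C \right)} = 8 - \frac{C - 5}{C + 6} = 8 - \frac{-5 + C}{6 + C}$)
$\left(-86 + D{\left(y,11 \right)}\right) t{\left(10 \right)} = \left(-86 + 0\right) \frac{53 + 7 \cdot 10}{6 + 10} = - 86 \frac{53 + 70}{16} = - 86 \cdot \frac{1}{16} \cdot 123 = \left(-86\right) \frac{123}{16} = - \frac{5289}{8}$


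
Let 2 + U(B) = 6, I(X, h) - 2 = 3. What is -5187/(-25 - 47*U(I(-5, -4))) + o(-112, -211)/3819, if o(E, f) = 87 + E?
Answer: 6601276/271149 ≈ 24.346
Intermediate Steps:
I(X, h) = 5 (I(X, h) = 2 + 3 = 5)
U(B) = 4 (U(B) = -2 + 6 = 4)
-5187/(-25 - 47*U(I(-5, -4))) + o(-112, -211)/3819 = -5187/(-25 - 47*4) + (87 - 112)/3819 = -5187/(-25 - 188) - 25*1/3819 = -5187/(-213) - 25/3819 = -5187*(-1/213) - 25/3819 = 1729/71 - 25/3819 = 6601276/271149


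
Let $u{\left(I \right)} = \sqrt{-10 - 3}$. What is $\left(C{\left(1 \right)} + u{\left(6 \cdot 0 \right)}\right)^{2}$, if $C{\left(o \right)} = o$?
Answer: $\left(1 + i \sqrt{13}\right)^{2} \approx -12.0 + 7.2111 i$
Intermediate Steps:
$u{\left(I \right)} = i \sqrt{13}$ ($u{\left(I \right)} = \sqrt{-13} = i \sqrt{13}$)
$\left(C{\left(1 \right)} + u{\left(6 \cdot 0 \right)}\right)^{2} = \left(1 + i \sqrt{13}\right)^{2}$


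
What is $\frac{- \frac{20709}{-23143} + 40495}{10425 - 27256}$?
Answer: $- \frac{937196494}{389519833} \approx -2.406$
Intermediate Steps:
$\frac{- \frac{20709}{-23143} + 40495}{10425 - 27256} = \frac{\left(-20709\right) \left(- \frac{1}{23143}\right) + 40495}{-16831} = \left(\frac{20709}{23143} + 40495\right) \left(- \frac{1}{16831}\right) = \frac{937196494}{23143} \left(- \frac{1}{16831}\right) = - \frac{937196494}{389519833}$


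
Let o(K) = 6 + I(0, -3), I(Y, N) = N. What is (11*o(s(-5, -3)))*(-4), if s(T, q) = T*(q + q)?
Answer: -132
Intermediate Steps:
s(T, q) = 2*T*q (s(T, q) = T*(2*q) = 2*T*q)
o(K) = 3 (o(K) = 6 - 3 = 3)
(11*o(s(-5, -3)))*(-4) = (11*3)*(-4) = 33*(-4) = -132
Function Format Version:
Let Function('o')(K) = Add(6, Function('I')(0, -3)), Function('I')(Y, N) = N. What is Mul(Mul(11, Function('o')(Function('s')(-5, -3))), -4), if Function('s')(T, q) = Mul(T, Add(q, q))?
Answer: -132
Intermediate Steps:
Function('s')(T, q) = Mul(2, T, q) (Function('s')(T, q) = Mul(T, Mul(2, q)) = Mul(2, T, q))
Function('o')(K) = 3 (Function('o')(K) = Add(6, -3) = 3)
Mul(Mul(11, Function('o')(Function('s')(-5, -3))), -4) = Mul(Mul(11, 3), -4) = Mul(33, -4) = -132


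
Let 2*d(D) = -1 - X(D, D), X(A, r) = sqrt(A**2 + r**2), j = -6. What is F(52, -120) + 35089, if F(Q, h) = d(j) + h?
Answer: 69937/2 - 3*sqrt(2) ≈ 34964.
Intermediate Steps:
d(D) = -1/2 - sqrt(2)*sqrt(D**2)/2 (d(D) = (-1 - sqrt(D**2 + D**2))/2 = (-1 - sqrt(2*D**2))/2 = (-1 - sqrt(2)*sqrt(D**2))/2 = -1/2 - sqrt(2)*sqrt(D**2)/2)
F(Q, h) = -1/2 + h - 3*sqrt(2) (F(Q, h) = (-1/2 - sqrt(2)*sqrt((-6)**2)/2) + h = (-1/2 - sqrt(2)*sqrt(36)/2) + h = (-1/2 - 1/2*sqrt(2)*6) + h = (-1/2 - 3*sqrt(2)) + h = -1/2 + h - 3*sqrt(2))
F(52, -120) + 35089 = (-1/2 - 120 - 3*sqrt(2)) + 35089 = (-241/2 - 3*sqrt(2)) + 35089 = 69937/2 - 3*sqrt(2)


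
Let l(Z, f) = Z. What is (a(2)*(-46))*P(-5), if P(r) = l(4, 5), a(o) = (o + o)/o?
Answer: -368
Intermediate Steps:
a(o) = 2 (a(o) = (2*o)/o = 2)
P(r) = 4
(a(2)*(-46))*P(-5) = (2*(-46))*4 = -92*4 = -368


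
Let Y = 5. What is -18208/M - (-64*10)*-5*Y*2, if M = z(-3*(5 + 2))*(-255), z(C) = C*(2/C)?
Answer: -8150896/255 ≈ -31964.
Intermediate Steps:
z(C) = 2
M = -510 (M = 2*(-255) = -510)
-18208/M - (-64*10)*-5*Y*2 = -18208/(-510) - (-64*10)*-5*5*2 = -18208*(-1/510) - (-640)*(-25*2) = 9104/255 - (-640)*(-50) = 9104/255 - 1*32000 = 9104/255 - 32000 = -8150896/255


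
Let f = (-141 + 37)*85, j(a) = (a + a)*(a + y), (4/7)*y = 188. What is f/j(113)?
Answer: -10/113 ≈ -0.088496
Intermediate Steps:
y = 329 (y = (7/4)*188 = 329)
j(a) = 2*a*(329 + a) (j(a) = (a + a)*(a + 329) = (2*a)*(329 + a) = 2*a*(329 + a))
f = -8840 (f = -104*85 = -8840)
f/j(113) = -8840*1/(226*(329 + 113)) = -8840/(2*113*442) = -8840/99892 = -8840*1/99892 = -10/113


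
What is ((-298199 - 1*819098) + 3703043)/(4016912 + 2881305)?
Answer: 2585746/6898217 ≈ 0.37484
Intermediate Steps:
((-298199 - 1*819098) + 3703043)/(4016912 + 2881305) = ((-298199 - 819098) + 3703043)/6898217 = (-1117297 + 3703043)*(1/6898217) = 2585746*(1/6898217) = 2585746/6898217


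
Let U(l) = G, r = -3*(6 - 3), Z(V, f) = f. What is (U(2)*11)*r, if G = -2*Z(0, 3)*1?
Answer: 594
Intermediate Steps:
r = -9 (r = -3*3 = -9)
G = -6 (G = -2*3*1 = -6*1 = -6)
U(l) = -6
(U(2)*11)*r = -6*11*(-9) = -66*(-9) = 594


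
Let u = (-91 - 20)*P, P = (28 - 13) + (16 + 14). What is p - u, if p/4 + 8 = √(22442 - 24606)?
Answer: 4963 + 8*I*√541 ≈ 4963.0 + 186.08*I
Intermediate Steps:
P = 45 (P = 15 + 30 = 45)
p = -32 + 8*I*√541 (p = -32 + 4*√(22442 - 24606) = -32 + 4*√(-2164) = -32 + 4*(2*I*√541) = -32 + 8*I*√541 ≈ -32.0 + 186.08*I)
u = -4995 (u = (-91 - 20)*45 = -111*45 = -4995)
p - u = (-32 + 8*I*√541) - 1*(-4995) = (-32 + 8*I*√541) + 4995 = 4963 + 8*I*√541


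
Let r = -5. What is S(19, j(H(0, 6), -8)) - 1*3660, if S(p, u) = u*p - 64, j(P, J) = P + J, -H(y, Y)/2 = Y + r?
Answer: -3914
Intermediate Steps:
H(y, Y) = 10 - 2*Y (H(y, Y) = -2*(Y - 5) = -2*(-5 + Y) = 10 - 2*Y)
j(P, J) = J + P
S(p, u) = -64 + p*u (S(p, u) = p*u - 64 = -64 + p*u)
S(19, j(H(0, 6), -8)) - 1*3660 = (-64 + 19*(-8 + (10 - 2*6))) - 1*3660 = (-64 + 19*(-8 + (10 - 12))) - 3660 = (-64 + 19*(-8 - 2)) - 3660 = (-64 + 19*(-10)) - 3660 = (-64 - 190) - 3660 = -254 - 3660 = -3914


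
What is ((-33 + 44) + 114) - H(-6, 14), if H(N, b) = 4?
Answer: 121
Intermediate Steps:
((-33 + 44) + 114) - H(-6, 14) = ((-33 + 44) + 114) - 1*4 = (11 + 114) - 4 = 125 - 4 = 121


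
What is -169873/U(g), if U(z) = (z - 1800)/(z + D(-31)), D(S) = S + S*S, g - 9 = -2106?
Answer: -66080597/1299 ≈ -50870.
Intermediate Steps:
g = -2097 (g = 9 - 2106 = -2097)
D(S) = S + S²
U(z) = (-1800 + z)/(930 + z) (U(z) = (z - 1800)/(z - 31*(1 - 31)) = (-1800 + z)/(z - 31*(-30)) = (-1800 + z)/(z + 930) = (-1800 + z)/(930 + z))
-169873/U(g) = -169873*(930 - 2097)/(-1800 - 2097) = -169873/(-3897/(-1167)) = -169873/((-1/1167*(-3897))) = -169873/1299/389 = -169873*389/1299 = -66080597/1299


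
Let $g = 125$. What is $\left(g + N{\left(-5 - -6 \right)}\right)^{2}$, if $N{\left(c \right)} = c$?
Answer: $15876$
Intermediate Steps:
$\left(g + N{\left(-5 - -6 \right)}\right)^{2} = \left(125 - -1\right)^{2} = \left(125 + \left(-5 + 6\right)\right)^{2} = \left(125 + 1\right)^{2} = 126^{2} = 15876$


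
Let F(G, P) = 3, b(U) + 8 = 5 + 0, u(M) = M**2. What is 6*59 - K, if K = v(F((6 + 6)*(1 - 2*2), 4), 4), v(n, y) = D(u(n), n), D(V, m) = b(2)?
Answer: 357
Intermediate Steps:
b(U) = -3 (b(U) = -8 + (5 + 0) = -8 + 5 = -3)
D(V, m) = -3
v(n, y) = -3
K = -3
6*59 - K = 6*59 - 1*(-3) = 354 + 3 = 357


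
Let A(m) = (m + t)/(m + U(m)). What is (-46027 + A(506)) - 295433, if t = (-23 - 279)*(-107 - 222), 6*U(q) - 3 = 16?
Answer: -1042561116/3055 ≈ -3.4126e+5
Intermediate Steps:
U(q) = 19/6 (U(q) = ½ + (⅙)*16 = ½ + 8/3 = 19/6)
t = 99358 (t = -302*(-329) = 99358)
A(m) = (99358 + m)/(19/6 + m) (A(m) = (m + 99358)/(m + 19/6) = (99358 + m)/(19/6 + m))
(-46027 + A(506)) - 295433 = (-46027 + 6*(99358 + 506)/(19 + 6*506)) - 295433 = (-46027 + 6*99864/(19 + 3036)) - 295433 = (-46027 + 6*99864/3055) - 295433 = (-46027 + 6*(1/3055)*99864) - 295433 = (-46027 + 599184/3055) - 295433 = -140013301/3055 - 295433 = -1042561116/3055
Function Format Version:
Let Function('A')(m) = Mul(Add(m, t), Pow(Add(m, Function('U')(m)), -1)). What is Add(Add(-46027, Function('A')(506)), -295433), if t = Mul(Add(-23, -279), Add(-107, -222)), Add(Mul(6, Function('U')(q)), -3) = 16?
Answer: Rational(-1042561116, 3055) ≈ -3.4126e+5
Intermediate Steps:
Function('U')(q) = Rational(19, 6) (Function('U')(q) = Add(Rational(1, 2), Mul(Rational(1, 6), 16)) = Add(Rational(1, 2), Rational(8, 3)) = Rational(19, 6))
t = 99358 (t = Mul(-302, -329) = 99358)
Function('A')(m) = Mul(Pow(Add(Rational(19, 6), m), -1), Add(99358, m)) (Function('A')(m) = Mul(Add(m, 99358), Pow(Add(m, Rational(19, 6)), -1)) = Mul(Add(99358, m), Pow(Add(Rational(19, 6), m), -1)) = Mul(Pow(Add(Rational(19, 6), m), -1), Add(99358, m)))
Add(Add(-46027, Function('A')(506)), -295433) = Add(Add(-46027, Mul(6, Pow(Add(19, Mul(6, 506)), -1), Add(99358, 506))), -295433) = Add(Add(-46027, Mul(6, Pow(Add(19, 3036), -1), 99864)), -295433) = Add(Add(-46027, Mul(6, Pow(3055, -1), 99864)), -295433) = Add(Add(-46027, Mul(6, Rational(1, 3055), 99864)), -295433) = Add(Add(-46027, Rational(599184, 3055)), -295433) = Add(Rational(-140013301, 3055), -295433) = Rational(-1042561116, 3055)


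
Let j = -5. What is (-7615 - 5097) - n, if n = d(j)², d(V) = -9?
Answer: -12793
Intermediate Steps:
n = 81 (n = (-9)² = 81)
(-7615 - 5097) - n = (-7615 - 5097) - 1*81 = -12712 - 81 = -12793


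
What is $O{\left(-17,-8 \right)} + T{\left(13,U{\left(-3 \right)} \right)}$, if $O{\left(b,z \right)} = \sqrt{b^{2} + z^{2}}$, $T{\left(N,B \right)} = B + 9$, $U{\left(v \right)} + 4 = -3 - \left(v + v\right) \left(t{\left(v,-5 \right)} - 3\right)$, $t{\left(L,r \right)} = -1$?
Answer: $-22 + \sqrt{353} \approx -3.2117$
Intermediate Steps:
$U{\left(v \right)} = -7 + 8 v$ ($U{\left(v \right)} = -4 - \left(3 + \left(v + v\right) \left(-1 - 3\right)\right) = -4 - \left(3 + 2 v \left(-4\right)\right) = -4 - \left(3 - 8 v\right) = -4 + \left(-3 + 8 v\right) = -7 + 8 v$)
$T{\left(N,B \right)} = 9 + B$
$O{\left(-17,-8 \right)} + T{\left(13,U{\left(-3 \right)} \right)} = \sqrt{\left(-17\right)^{2} + \left(-8\right)^{2}} + \left(9 + \left(-7 + 8 \left(-3\right)\right)\right) = \sqrt{289 + 64} + \left(9 - 31\right) = \sqrt{353} + \left(9 - 31\right) = \sqrt{353} - 22 = -22 + \sqrt{353}$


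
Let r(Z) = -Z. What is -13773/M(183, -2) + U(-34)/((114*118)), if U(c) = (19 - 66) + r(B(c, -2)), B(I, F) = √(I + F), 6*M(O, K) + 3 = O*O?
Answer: -185536703/75075612 - I/2242 ≈ -2.4713 - 0.00044603*I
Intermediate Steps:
M(O, K) = -½ + O²/6 (M(O, K) = -½ + (O*O)/6 = -½ + O²/6)
B(I, F) = √(F + I)
U(c) = -47 - √(-2 + c) (U(c) = (19 - 66) - √(-2 + c) = -47 - √(-2 + c))
-13773/M(183, -2) + U(-34)/((114*118)) = -13773/(-½ + (⅙)*183²) + (-47 - √(-2 - 34))/((114*118)) = -13773/(-½ + (⅙)*33489) + (-47 - √(-36))/13452 = -13773/(-½ + 11163/2) + (-47 - 6*I)*(1/13452) = -13773/5581 + (-47 - 6*I)*(1/13452) = -13773*1/5581 + (-47/13452 - I/2242) = -13773/5581 + (-47/13452 - I/2242) = -185536703/75075612 - I/2242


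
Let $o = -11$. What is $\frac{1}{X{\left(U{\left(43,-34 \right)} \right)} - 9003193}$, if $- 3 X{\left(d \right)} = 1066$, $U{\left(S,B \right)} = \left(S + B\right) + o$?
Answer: $- \frac{3}{27010645} \approx -1.1107 \cdot 10^{-7}$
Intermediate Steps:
$U{\left(S,B \right)} = -11 + B + S$ ($U{\left(S,B \right)} = \left(S + B\right) - 11 = \left(B + S\right) - 11 = -11 + B + S$)
$X{\left(d \right)} = - \frac{1066}{3}$ ($X{\left(d \right)} = \left(- \frac{1}{3}\right) 1066 = - \frac{1066}{3}$)
$\frac{1}{X{\left(U{\left(43,-34 \right)} \right)} - 9003193} = \frac{1}{- \frac{1066}{3} - 9003193} = \frac{1}{- \frac{27010645}{3}} = - \frac{3}{27010645}$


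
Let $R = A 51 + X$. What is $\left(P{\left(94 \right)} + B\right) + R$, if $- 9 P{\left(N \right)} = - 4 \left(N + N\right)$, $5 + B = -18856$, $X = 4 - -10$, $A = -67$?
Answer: $- \frac{199624}{9} \approx -22180.0$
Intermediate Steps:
$X = 14$ ($X = 4 + 10 = 14$)
$B = -18861$ ($B = -5 - 18856 = -18861$)
$P{\left(N \right)} = \frac{8 N}{9}$ ($P{\left(N \right)} = - \frac{\left(-4\right) \left(N + N\right)}{9} = - \frac{\left(-4\right) 2 N}{9} = - \frac{\left(-8\right) N}{9} = \frac{8 N}{9}$)
$R = -3403$ ($R = \left(-67\right) 51 + 14 = -3417 + 14 = -3403$)
$\left(P{\left(94 \right)} + B\right) + R = \left(\frac{8}{9} \cdot 94 - 18861\right) - 3403 = \left(\frac{752}{9} - 18861\right) - 3403 = - \frac{168997}{9} - 3403 = - \frac{199624}{9}$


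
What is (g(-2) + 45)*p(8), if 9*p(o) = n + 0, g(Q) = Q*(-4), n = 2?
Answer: 106/9 ≈ 11.778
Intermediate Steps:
g(Q) = -4*Q
p(o) = 2/9 (p(o) = (2 + 0)/9 = (1/9)*2 = 2/9)
(g(-2) + 45)*p(8) = (-4*(-2) + 45)*(2/9) = (8 + 45)*(2/9) = 53*(2/9) = 106/9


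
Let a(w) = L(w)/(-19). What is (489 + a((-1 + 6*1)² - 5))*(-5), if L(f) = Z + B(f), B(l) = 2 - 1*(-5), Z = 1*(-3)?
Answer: -46435/19 ≈ -2443.9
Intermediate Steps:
Z = -3
B(l) = 7 (B(l) = 2 + 5 = 7)
L(f) = 4 (L(f) = -3 + 7 = 4)
a(w) = -4/19 (a(w) = 4/(-19) = 4*(-1/19) = -4/19)
(489 + a((-1 + 6*1)² - 5))*(-5) = (489 - 4/19)*(-5) = (9287/19)*(-5) = -46435/19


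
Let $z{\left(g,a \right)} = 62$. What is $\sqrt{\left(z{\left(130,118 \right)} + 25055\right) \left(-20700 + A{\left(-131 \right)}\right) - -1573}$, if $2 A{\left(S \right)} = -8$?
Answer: $i \sqrt{520020795} \approx 22804.0 i$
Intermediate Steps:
$A{\left(S \right)} = -4$ ($A{\left(S \right)} = \frac{1}{2} \left(-8\right) = -4$)
$\sqrt{\left(z{\left(130,118 \right)} + 25055\right) \left(-20700 + A{\left(-131 \right)}\right) - -1573} = \sqrt{\left(62 + 25055\right) \left(-20700 - 4\right) - -1573} = \sqrt{25117 \left(-20704\right) + \left(-19267 + 20840\right)} = \sqrt{-520022368 + 1573} = \sqrt{-520020795} = i \sqrt{520020795}$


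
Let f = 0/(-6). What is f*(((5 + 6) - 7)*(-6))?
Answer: 0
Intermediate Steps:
f = 0 (f = 0*(-⅙) = 0)
f*(((5 + 6) - 7)*(-6)) = 0*(((5 + 6) - 7)*(-6)) = 0*((11 - 7)*(-6)) = 0*(4*(-6)) = 0*(-24) = 0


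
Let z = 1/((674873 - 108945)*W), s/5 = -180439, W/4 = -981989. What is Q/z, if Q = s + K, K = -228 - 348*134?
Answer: 2109692590442006240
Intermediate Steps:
W = -3927956 (W = 4*(-981989) = -3927956)
K = -46860 (K = -228 - 46632 = -46860)
s = -902195 (s = 5*(-180439) = -902195)
Q = -949055 (Q = -902195 - 46860 = -949055)
z = -1/2222940283168 (z = 1/((674873 - 108945)*(-3927956)) = -1/3927956/565928 = (1/565928)*(-1/3927956) = -1/2222940283168 ≈ -4.4985e-13)
Q/z = -949055/(-1/2222940283168) = -949055*(-2222940283168) = 2109692590442006240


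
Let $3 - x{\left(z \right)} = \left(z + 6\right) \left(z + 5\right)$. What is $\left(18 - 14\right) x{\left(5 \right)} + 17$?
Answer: $-411$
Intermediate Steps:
$x{\left(z \right)} = 3 - \left(5 + z\right) \left(6 + z\right)$ ($x{\left(z \right)} = 3 - \left(z + 6\right) \left(z + 5\right) = 3 - \left(6 + z\right) \left(5 + z\right) = 3 - \left(5 + z\right) \left(6 + z\right)$)
$\left(18 - 14\right) x{\left(5 \right)} + 17 = \left(18 - 14\right) \left(-27 - 5^{2} - 55\right) + 17 = 4 \left(-27 - 25 - 55\right) + 17 = 4 \left(-107\right) + 17 = -428 + 17 = -411$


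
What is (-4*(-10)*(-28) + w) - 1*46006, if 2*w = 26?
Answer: -47113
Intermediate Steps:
w = 13 (w = (1/2)*26 = 13)
(-4*(-10)*(-28) + w) - 1*46006 = (-4*(-10)*(-28) + 13) - 1*46006 = (40*(-28) + 13) - 46006 = (-1120 + 13) - 46006 = -1107 - 46006 = -47113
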